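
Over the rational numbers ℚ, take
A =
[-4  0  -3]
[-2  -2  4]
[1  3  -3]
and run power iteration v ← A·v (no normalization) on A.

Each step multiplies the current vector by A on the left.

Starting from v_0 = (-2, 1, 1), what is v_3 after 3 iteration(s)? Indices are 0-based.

v_0 = (-2, 1, 1).
v_1 = A·v_0 = (5, 6, -2).
v_2 = A·v_1 = (-14, -30, 29).
v_3 = A·v_2 = (-31, 204, -191).

v_3 = (-31, 204, -191)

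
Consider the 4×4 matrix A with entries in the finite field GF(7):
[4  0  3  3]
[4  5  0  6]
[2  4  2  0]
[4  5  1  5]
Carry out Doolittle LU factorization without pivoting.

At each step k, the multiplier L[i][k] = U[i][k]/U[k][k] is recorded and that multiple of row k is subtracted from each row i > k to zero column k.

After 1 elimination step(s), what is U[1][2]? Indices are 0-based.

U[1][2] = 4

k=0: U[0][0]=4
  eliminate (1,0): mult=1, new row 1: (0, 5, 4, 3); set L[1][0]=1
  eliminate (2,0): mult=4, new row 2: (0, 4, 4, 2); set L[2][0]=4
  eliminate (3,0): mult=1, new row 3: (0, 5, 5, 2); set L[3][0]=1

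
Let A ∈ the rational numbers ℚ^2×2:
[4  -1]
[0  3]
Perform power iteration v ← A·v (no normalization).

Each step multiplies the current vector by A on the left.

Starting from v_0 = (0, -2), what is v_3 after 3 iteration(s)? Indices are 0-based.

v_0 = (0, -2).
v_1 = A·v_0 = (2, -6).
v_2 = A·v_1 = (14, -18).
v_3 = A·v_2 = (74, -54).

v_3 = (74, -54)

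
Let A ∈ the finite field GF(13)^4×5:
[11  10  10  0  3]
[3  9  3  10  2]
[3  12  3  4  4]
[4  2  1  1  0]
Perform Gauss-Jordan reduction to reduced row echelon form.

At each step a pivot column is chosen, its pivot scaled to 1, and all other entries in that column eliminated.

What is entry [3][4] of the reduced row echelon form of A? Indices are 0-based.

M[3][4] = 3

pivot(0,0)=11: scale R0 → (1, 8, 8, 0, 5)
  clear (1,0): R1 −= (3)R0 → (0, 11, 5, 10, 0)
  clear (2,0): R2 −= (3)R0 → (0, 1, 5, 4, 2)
  clear (3,0): R3 −= (4)R0 → (0, 9, 8, 1, 6)
pivot(1,1)=11: scale R1 → (0, 1, 4, 8, 0)
  clear (0,1): R0 −= (8)R1 → (1, 0, 2, 1, 5)
  clear (2,1): R2 −= (1)R1 → (0, 0, 1, 9, 2)
  clear (3,1): R3 −= (9)R1 → (0, 0, 11, 7, 6)
pivot(2,2)=1: scale R2 → (0, 0, 1, 9, 2)
  clear (0,2): R0 −= (2)R2 → (1, 0, 0, 9, 1)
  clear (1,2): R1 −= (4)R2 → (0, 1, 0, 11, 5)
  clear (3,2): R3 −= (11)R2 → (0, 0, 0, 12, 10)
pivot(3,3)=12: scale R3 → (0, 0, 0, 1, 3)
  clear (0,3): R0 −= (9)R3 → (1, 0, 0, 0, 0)
  clear (1,3): R1 −= (11)R3 → (0, 1, 0, 0, 11)
  clear (2,3): R2 −= (9)R3 → (0, 0, 1, 0, 1)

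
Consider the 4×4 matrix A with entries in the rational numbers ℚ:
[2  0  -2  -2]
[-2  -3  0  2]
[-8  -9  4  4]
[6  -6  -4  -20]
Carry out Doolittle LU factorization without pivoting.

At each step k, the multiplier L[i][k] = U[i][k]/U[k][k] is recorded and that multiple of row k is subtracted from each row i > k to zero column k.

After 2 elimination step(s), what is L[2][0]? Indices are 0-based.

L[2][0] = -4

[col 0] pivot 2
  R1 -= -1*R0 → (0, -3, -2, 0)  (L[1][0] := -1)
  R2 -= -4*R0 → (0, -9, -4, -4)  (L[2][0] := -4)
  R3 -= 3*R0 → (0, -6, 2, -14)  (L[3][0] := 3)
[col 1] pivot -3
  R2 -= 3*R1 → (0, 0, 2, -4)  (L[2][1] := 3)
  R3 -= 2*R1 → (0, 0, 6, -14)  (L[3][1] := 2)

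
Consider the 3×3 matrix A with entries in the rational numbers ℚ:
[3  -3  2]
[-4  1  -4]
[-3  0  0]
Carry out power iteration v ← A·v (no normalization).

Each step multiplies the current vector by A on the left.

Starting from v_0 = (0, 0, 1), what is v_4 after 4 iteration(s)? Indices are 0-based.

v_4 = (306, -156, -234)

v_0 = (0, 0, 1).
v_1 = A·v_0 = (2, -4, 0).
v_2 = A·v_1 = (18, -12, -6).
v_3 = A·v_2 = (78, -60, -54).
v_4 = A·v_3 = (306, -156, -234).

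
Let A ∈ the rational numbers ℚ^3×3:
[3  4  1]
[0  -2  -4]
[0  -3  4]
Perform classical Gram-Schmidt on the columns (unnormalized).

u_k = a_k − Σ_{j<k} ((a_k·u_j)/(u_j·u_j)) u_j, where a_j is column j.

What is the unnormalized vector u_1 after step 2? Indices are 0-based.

u_1 = (0, -2, -3)

Step 1: u_0 = a_0 = (3, 0, 0).
Step 2: u_1 = a_1 − (4/3)·u_0 = (0, -2, -3).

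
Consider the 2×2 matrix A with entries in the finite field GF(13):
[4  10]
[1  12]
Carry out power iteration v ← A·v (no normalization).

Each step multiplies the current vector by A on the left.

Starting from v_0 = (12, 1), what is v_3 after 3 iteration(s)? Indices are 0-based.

v_3 = (5, 9)

v_0 = (12, 1).
v_1 = A·v_0 = (6, 11).
v_2 = A·v_1 = (4, 8).
v_3 = A·v_2 = (5, 9).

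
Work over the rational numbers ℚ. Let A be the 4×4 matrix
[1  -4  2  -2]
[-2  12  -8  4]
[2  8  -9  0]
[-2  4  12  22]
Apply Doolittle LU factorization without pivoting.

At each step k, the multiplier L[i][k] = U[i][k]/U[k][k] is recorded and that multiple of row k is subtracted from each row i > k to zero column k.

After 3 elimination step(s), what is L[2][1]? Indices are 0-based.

L[2][1] = 4

Step 1: pivot at (0,0) is 1.
  row1 ← row1 − (-2)·row0  ⇒  L[1][0]=-2, U row1=(0, 4, -4, 0)
  row2 ← row2 − (2)·row0  ⇒  L[2][0]=2, U row2=(0, 16, -13, 4)
  row3 ← row3 − (-2)·row0  ⇒  L[3][0]=-2, U row3=(0, -4, 16, 18)
Step 2: pivot at (1,1) is 4.
  row2 ← row2 − (4)·row1  ⇒  L[2][1]=4, U row2=(0, 0, 3, 4)
  row3 ← row3 − (-1)·row1  ⇒  L[3][1]=-1, U row3=(0, 0, 12, 18)
Step 3: pivot at (2,2) is 3.
  row3 ← row3 − (4)·row2  ⇒  L[3][2]=4, U row3=(0, 0, 0, 2)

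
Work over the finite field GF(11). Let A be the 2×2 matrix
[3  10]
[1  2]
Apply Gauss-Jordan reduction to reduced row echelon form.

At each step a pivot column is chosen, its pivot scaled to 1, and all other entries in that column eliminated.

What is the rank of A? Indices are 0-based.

pivot(0,0)=3: scale R0 → (1, 7)
  clear (1,0): R1 −= (1)R0 → (0, 6)
pivot(1,1)=6: scale R1 → (0, 1)
  clear (0,1): R0 −= (7)R1 → (1, 0)

rank = 2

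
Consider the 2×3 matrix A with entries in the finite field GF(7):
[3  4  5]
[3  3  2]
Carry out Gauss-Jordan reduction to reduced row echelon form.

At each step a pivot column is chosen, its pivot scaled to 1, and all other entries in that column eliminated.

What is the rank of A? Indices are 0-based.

[1] R0 /= 3  ⇒  (1, 6, 4)
     R1 -= 3·R0  ⇒  (0, 6, 4)
[2] R1 /= 6  ⇒  (0, 1, 3)
     R0 -= 6·R1  ⇒  (1, 0, 0)

rank = 2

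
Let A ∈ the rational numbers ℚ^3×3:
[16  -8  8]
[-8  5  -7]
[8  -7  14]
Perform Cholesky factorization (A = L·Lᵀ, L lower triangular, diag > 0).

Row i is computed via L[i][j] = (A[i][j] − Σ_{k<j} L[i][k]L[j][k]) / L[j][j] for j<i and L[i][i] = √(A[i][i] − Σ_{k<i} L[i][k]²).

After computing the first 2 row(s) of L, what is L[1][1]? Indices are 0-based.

Step 1: L[0][0] = √(16) = 4.
  L[1][0] = (-8) / L[0][0] = -2.
Step 2: L[1][1] = √(1) = 1.

L[1][1] = 1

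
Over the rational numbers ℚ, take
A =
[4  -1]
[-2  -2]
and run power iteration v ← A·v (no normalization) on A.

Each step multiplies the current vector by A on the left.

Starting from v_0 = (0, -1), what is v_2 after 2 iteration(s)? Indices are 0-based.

v_0 = (0, -1).
v_1 = A·v_0 = (1, 2).
v_2 = A·v_1 = (2, -6).

v_2 = (2, -6)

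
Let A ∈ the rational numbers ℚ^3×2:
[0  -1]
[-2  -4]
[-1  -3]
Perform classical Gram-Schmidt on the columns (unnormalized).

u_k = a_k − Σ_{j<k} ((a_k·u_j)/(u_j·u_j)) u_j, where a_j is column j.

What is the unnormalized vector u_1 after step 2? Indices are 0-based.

u_1 = (-1, 2/5, -4/5)

Step 1: u_0 = a_0 = (0, -2, -1).
Step 2: u_1 = a_1 − (11/5)·u_0 = (-1, 2/5, -4/5).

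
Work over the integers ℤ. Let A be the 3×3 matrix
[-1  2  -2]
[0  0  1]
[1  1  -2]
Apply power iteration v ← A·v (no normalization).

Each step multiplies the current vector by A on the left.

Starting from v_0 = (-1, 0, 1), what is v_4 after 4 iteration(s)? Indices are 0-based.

v_4 = (51, -6, -9)

v_0 = (-1, 0, 1).
v_1 = A·v_0 = (-1, 1, -3).
v_2 = A·v_1 = (9, -3, 6).
v_3 = A·v_2 = (-27, 6, -6).
v_4 = A·v_3 = (51, -6, -9).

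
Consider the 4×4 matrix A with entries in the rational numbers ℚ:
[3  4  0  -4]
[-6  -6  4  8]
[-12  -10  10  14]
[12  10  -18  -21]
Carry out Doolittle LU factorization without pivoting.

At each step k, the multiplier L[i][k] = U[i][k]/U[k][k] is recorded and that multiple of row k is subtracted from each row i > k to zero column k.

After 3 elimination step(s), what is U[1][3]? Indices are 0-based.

U[1][3] = 0

Step 1: pivot at (0,0) is 3.
  row1 ← row1 − (-2)·row0  ⇒  L[1][0]=-2, U row1=(0, 2, 4, 0)
  row2 ← row2 − (-4)·row0  ⇒  L[2][0]=-4, U row2=(0, 6, 10, -2)
  row3 ← row3 − (4)·row0  ⇒  L[3][0]=4, U row3=(0, -6, -18, -5)
Step 2: pivot at (1,1) is 2.
  row2 ← row2 − (3)·row1  ⇒  L[2][1]=3, U row2=(0, 0, -2, -2)
  row3 ← row3 − (-3)·row1  ⇒  L[3][1]=-3, U row3=(0, 0, -6, -5)
Step 3: pivot at (2,2) is -2.
  row3 ← row3 − (3)·row2  ⇒  L[3][2]=3, U row3=(0, 0, 0, 1)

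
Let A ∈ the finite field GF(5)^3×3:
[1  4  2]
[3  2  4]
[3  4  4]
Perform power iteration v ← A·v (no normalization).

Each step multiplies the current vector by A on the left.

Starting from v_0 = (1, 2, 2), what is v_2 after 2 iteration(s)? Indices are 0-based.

v_2 = (1, 0, 0)

v_0 = (1, 2, 2).
v_1 = A·v_0 = (3, 0, 4).
v_2 = A·v_1 = (1, 0, 0).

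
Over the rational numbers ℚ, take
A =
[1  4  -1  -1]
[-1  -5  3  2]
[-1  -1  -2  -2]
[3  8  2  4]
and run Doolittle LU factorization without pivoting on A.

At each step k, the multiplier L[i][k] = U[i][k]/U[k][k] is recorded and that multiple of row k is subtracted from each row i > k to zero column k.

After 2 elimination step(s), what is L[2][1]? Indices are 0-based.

L[2][1] = -3

[col 0] pivot 1
  R1 -= -1*R0 → (0, -1, 2, 1)  (L[1][0] := -1)
  R2 -= -1*R0 → (0, 3, -3, -3)  (L[2][0] := -1)
  R3 -= 3*R0 → (0, -4, 5, 7)  (L[3][0] := 3)
[col 1] pivot -1
  R2 -= -3*R1 → (0, 0, 3, 0)  (L[2][1] := -3)
  R3 -= 4*R1 → (0, 0, -3, 3)  (L[3][1] := 4)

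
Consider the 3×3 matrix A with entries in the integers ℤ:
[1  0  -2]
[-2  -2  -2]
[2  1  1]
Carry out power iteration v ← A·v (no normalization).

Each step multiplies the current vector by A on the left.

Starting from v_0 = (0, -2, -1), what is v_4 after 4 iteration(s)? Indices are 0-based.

v_4 = (-32, 6, -9)

v_0 = (0, -2, -1).
v_1 = A·v_0 = (2, 6, -3).
v_2 = A·v_1 = (8, -10, 7).
v_3 = A·v_2 = (-6, -10, 13).
v_4 = A·v_3 = (-32, 6, -9).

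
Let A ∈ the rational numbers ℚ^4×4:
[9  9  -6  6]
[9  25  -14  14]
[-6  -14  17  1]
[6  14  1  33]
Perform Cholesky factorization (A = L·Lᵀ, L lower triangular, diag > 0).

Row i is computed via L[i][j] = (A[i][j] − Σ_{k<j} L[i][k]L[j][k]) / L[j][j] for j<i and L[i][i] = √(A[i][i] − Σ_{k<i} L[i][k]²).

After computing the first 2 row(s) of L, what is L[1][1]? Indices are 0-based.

Step 1: L[0][0] = √(9) = 3.
  L[1][0] = (9) / L[0][0] = 3.
Step 2: L[1][1] = √(16) = 4.

L[1][1] = 4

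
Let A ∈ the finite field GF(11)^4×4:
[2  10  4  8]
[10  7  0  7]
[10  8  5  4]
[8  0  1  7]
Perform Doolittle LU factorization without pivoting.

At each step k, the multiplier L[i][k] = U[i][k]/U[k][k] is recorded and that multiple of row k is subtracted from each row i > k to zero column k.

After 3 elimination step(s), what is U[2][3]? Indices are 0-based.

[col 0] pivot 2
  R1 -= 5*R0 → (0, 1, 2, 0)  (L[1][0] := 5)
  R2 -= 5*R0 → (0, 2, 7, 8)  (L[2][0] := 5)
  R3 -= 4*R0 → (0, 4, 7, 8)  (L[3][0] := 4)
[col 1] pivot 1
  R2 -= 2*R1 → (0, 0, 3, 8)  (L[2][1] := 2)
  R3 -= 4*R1 → (0, 0, 10, 8)  (L[3][1] := 4)
[col 2] pivot 3
  R3 -= 7*R2 → (0, 0, 0, 7)  (L[3][2] := 7)

U[2][3] = 8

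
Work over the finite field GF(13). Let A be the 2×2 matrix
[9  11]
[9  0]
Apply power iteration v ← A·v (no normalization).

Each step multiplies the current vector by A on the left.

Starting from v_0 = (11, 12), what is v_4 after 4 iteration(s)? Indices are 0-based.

v_0 = (11, 12).
v_1 = A·v_0 = (10, 8).
v_2 = A·v_1 = (9, 12).
v_3 = A·v_2 = (5, 3).
v_4 = A·v_3 = (0, 6).

v_4 = (0, 6)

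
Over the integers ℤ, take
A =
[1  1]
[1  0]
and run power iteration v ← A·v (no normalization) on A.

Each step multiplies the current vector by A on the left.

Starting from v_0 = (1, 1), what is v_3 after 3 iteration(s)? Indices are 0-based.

v_0 = (1, 1).
v_1 = A·v_0 = (2, 1).
v_2 = A·v_1 = (3, 2).
v_3 = A·v_2 = (5, 3).

v_3 = (5, 3)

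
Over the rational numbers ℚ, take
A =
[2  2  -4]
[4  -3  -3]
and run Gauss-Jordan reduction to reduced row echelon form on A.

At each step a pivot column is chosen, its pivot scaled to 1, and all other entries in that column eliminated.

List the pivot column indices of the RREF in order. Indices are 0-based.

pivot(0,0)=2: scale R0 → (1, 1, -2)
  clear (1,0): R1 −= (4)R0 → (0, -7, 5)
pivot(1,1)=-7: scale R1 → (0, 1, -5/7)
  clear (0,1): R0 −= (1)R1 → (1, 0, -9/7)

pivot columns: 0, 1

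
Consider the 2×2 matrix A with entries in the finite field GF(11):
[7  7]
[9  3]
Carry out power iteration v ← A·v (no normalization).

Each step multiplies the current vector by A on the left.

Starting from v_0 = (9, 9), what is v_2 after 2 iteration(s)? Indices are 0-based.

v_0 = (9, 9).
v_1 = A·v_0 = (5, 9).
v_2 = A·v_1 = (10, 6).

v_2 = (10, 6)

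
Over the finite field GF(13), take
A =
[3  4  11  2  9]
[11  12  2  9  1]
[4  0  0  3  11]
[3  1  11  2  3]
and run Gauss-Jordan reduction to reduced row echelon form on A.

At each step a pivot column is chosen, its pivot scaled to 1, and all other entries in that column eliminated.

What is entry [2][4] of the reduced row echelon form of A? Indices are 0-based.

[1] R0 /= 3  ⇒  (1, 10, 8, 5, 3)
     R1 -= 11·R0  ⇒  (0, 6, 5, 6, 7)
     R2 -= 4·R0  ⇒  (0, 12, 7, 9, 12)
     R3 -= 3·R0  ⇒  (0, 10, 0, 0, 7)
[2] R1 /= 6  ⇒  (0, 1, 3, 1, 12)
     R0 -= 10·R1  ⇒  (1, 0, 4, 8, 0)
     R2 -= 12·R1  ⇒  (0, 0, 10, 10, 11)
     R3 -= 10·R1  ⇒  (0, 0, 9, 3, 4)
[3] R2 /= 10  ⇒  (0, 0, 1, 1, 5)
     R0 -= 4·R2  ⇒  (1, 0, 0, 4, 6)
     R1 -= 3·R2  ⇒  (0, 1, 0, 11, 10)
     R3 -= 9·R2  ⇒  (0, 0, 0, 7, 11)
[4] R3 /= 7  ⇒  (0, 0, 0, 1, 9)
     R0 -= 4·R3  ⇒  (1, 0, 0, 0, 9)
     R1 -= 11·R3  ⇒  (0, 1, 0, 0, 2)
     R2 -= 1·R3  ⇒  (0, 0, 1, 0, 9)

M[2][4] = 9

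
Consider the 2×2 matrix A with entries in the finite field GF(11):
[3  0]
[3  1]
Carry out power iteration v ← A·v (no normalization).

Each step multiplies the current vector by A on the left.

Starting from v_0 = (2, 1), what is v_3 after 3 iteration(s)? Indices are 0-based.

v_3 = (10, 2)

v_0 = (2, 1).
v_1 = A·v_0 = (6, 7).
v_2 = A·v_1 = (7, 3).
v_3 = A·v_2 = (10, 2).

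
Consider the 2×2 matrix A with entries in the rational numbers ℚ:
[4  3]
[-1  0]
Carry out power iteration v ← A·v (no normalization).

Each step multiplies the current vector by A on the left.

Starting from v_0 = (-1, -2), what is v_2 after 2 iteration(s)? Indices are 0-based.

v_2 = (-37, 10)

v_0 = (-1, -2).
v_1 = A·v_0 = (-10, 1).
v_2 = A·v_1 = (-37, 10).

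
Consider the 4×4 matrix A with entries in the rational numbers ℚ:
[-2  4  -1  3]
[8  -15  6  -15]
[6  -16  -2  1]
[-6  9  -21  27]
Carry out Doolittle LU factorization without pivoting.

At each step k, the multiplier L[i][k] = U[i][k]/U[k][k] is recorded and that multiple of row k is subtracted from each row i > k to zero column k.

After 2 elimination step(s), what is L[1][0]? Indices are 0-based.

k=0: U[0][0]=-2
  eliminate (1,0): mult=-4, new row 1: (0, 1, 2, -3); set L[1][0]=-4
  eliminate (2,0): mult=-3, new row 2: (0, -4, -5, 10); set L[2][0]=-3
  eliminate (3,0): mult=3, new row 3: (0, -3, -18, 18); set L[3][0]=3
k=1: U[1][1]=1
  eliminate (2,1): mult=-4, new row 2: (0, 0, 3, -2); set L[2][1]=-4
  eliminate (3,1): mult=-3, new row 3: (0, 0, -12, 9); set L[3][1]=-3

L[1][0] = -4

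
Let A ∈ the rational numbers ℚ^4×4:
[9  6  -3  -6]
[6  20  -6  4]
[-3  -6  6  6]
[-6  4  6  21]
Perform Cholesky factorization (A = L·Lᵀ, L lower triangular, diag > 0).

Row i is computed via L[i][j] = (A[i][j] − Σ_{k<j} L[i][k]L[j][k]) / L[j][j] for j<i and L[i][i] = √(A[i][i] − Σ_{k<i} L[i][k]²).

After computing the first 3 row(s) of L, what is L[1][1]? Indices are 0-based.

Step 1: L[0][0] = √(9) = 3.
  L[1][0] = (6) / L[0][0] = 2.
Step 2: L[1][1] = √(16) = 4.
  L[2][0] = (-3) / L[0][0] = -1.
  L[2][1] = (-4) / L[1][1] = -1.
Step 3: L[2][2] = √(4) = 2.

L[1][1] = 4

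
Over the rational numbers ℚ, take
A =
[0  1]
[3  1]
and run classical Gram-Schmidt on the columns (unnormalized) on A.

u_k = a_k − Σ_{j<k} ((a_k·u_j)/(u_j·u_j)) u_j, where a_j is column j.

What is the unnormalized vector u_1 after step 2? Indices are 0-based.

u_1 = (1, 0)

Step 1: u_0 = a_0 = (0, 3).
Step 2: u_1 = a_1 − (1/3)·u_0 = (1, 0).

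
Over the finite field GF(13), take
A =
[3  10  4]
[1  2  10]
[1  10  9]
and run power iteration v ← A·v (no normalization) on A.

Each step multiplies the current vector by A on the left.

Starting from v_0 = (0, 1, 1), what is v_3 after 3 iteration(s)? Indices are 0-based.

v_3 = (2, 0, 11)

v_0 = (0, 1, 1).
v_1 = A·v_0 = (1, 12, 6).
v_2 = A·v_1 = (4, 7, 6).
v_3 = A·v_2 = (2, 0, 11).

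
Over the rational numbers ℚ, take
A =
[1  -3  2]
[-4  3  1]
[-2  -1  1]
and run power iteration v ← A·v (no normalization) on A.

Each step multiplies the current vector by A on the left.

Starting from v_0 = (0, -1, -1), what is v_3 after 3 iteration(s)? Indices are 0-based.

v_0 = (0, -1, -1).
v_1 = A·v_0 = (1, -4, 0).
v_2 = A·v_1 = (13, -16, 2).
v_3 = A·v_2 = (65, -98, -8).

v_3 = (65, -98, -8)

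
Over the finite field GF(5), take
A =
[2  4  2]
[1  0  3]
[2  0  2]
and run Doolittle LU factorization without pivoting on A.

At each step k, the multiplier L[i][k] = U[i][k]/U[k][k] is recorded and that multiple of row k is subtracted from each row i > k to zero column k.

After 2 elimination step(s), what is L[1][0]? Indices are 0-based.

L[1][0] = 3

Step 1: pivot at (0,0) is 2.
  row1 ← row1 − (3)·row0  ⇒  L[1][0]=3, U row1=(0, 3, 2)
  row2 ← row2 − (1)·row0  ⇒  L[2][0]=1, U row2=(0, 1, 0)
Step 2: pivot at (1,1) is 3.
  row2 ← row2 − (2)·row1  ⇒  L[2][1]=2, U row2=(0, 0, 1)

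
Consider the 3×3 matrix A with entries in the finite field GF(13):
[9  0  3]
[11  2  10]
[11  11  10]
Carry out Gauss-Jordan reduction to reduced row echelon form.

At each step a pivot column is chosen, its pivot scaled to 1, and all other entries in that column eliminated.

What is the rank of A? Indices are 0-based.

rank = 3

step 1: normalize row 0 (÷9) = (1, 0, 9)
  row 1: subtract 11×row0 = (0, 2, 2)
  row 2: subtract 11×row0 = (0, 11, 2)
step 2: normalize row 1 (÷2) = (0, 1, 1)
  row 2: subtract 11×row1 = (0, 0, 4)
step 3: normalize row 2 (÷4) = (0, 0, 1)
  row 0: subtract 9×row2 = (1, 0, 0)
  row 1: subtract 1×row2 = (0, 1, 0)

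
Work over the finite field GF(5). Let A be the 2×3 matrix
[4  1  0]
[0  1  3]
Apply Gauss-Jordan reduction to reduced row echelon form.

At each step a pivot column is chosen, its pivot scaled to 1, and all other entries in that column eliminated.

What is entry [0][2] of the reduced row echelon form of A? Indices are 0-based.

M[0][2] = 3

step 1: normalize row 0 (÷4) = (1, 4, 0)
step 2: normalize row 1 (÷1) = (0, 1, 3)
  row 0: subtract 4×row1 = (1, 0, 3)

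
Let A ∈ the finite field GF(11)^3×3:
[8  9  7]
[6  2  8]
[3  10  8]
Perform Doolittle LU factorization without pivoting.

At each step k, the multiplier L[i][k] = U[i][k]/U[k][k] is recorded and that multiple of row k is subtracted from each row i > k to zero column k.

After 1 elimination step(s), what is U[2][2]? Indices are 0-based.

U[2][2] = 4

[col 0] pivot 8
  R1 -= 9*R0 → (0, 9, 0)  (L[1][0] := 9)
  R2 -= 10*R0 → (0, 8, 4)  (L[2][0] := 10)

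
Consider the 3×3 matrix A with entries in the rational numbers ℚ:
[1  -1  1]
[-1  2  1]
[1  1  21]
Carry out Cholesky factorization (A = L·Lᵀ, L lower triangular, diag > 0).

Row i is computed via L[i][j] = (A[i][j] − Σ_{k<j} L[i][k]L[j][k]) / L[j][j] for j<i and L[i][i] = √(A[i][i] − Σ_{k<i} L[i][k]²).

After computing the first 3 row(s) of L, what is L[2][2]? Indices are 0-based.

L[2][2] = 4

Step 1: L[0][0] = √(1) = 1.
  L[1][0] = (-1) / L[0][0] = -1.
Step 2: L[1][1] = √(1) = 1.
  L[2][0] = (1) / L[0][0] = 1.
  L[2][1] = (2) / L[1][1] = 2.
Step 3: L[2][2] = √(16) = 4.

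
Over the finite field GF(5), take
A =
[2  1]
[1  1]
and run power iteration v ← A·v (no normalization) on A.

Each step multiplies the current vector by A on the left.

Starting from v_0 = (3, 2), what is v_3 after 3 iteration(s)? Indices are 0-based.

v_0 = (3, 2).
v_1 = A·v_0 = (3, 0).
v_2 = A·v_1 = (1, 3).
v_3 = A·v_2 = (0, 4).

v_3 = (0, 4)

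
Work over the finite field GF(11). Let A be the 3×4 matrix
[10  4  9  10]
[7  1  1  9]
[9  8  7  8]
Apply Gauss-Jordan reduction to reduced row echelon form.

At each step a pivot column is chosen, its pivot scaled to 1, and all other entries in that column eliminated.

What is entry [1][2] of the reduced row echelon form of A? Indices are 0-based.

M[1][2] = 6

pivot(0,0)=10: scale R0 → (1, 7, 2, 1)
  clear (1,0): R1 −= (7)R0 → (0, 7, 9, 2)
  clear (2,0): R2 −= (9)R0 → (0, 0, 0, 10)
pivot(1,1)=7: scale R1 → (0, 1, 6, 5)
  clear (0,1): R0 −= (7)R1 → (1, 0, 4, 10)
col 2: no nonzero at/below row 2; advance.
pivot(2,3)=10: scale R2 → (0, 0, 0, 1)
  clear (0,3): R0 −= (10)R2 → (1, 0, 4, 0)
  clear (1,3): R1 −= (5)R2 → (0, 1, 6, 0)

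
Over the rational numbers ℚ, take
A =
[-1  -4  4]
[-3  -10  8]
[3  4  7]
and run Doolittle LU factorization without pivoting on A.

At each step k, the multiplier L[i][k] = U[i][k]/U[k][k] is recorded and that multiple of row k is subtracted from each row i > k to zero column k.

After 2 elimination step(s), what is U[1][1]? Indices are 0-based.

k=0: U[0][0]=-1
  eliminate (1,0): mult=3, new row 1: (0, 2, -4); set L[1][0]=3
  eliminate (2,0): mult=-3, new row 2: (0, -8, 19); set L[2][0]=-3
k=1: U[1][1]=2
  eliminate (2,1): mult=-4, new row 2: (0, 0, 3); set L[2][1]=-4

U[1][1] = 2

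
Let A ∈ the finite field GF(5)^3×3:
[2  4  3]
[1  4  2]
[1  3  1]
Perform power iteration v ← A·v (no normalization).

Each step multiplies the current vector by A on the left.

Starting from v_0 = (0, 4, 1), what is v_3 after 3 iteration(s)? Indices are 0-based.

v_3 = (4, 4, 1)

v_0 = (0, 4, 1).
v_1 = A·v_0 = (4, 3, 3).
v_2 = A·v_1 = (4, 2, 1).
v_3 = A·v_2 = (4, 4, 1).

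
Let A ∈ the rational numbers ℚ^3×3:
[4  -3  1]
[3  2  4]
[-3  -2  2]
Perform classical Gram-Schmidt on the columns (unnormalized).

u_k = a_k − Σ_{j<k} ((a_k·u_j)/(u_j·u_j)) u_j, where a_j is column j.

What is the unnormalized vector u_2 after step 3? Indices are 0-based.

Step 1: u_0 = a_0 = (4, 3, -3).
Step 2: u_1 = a_1 − (0)·u_0 = (-3, 2, -2).
Step 3: u_2 = a_2 − (5/17)·u_0 − (1/17)·u_1 = (0, 3, 3).

u_2 = (0, 3, 3)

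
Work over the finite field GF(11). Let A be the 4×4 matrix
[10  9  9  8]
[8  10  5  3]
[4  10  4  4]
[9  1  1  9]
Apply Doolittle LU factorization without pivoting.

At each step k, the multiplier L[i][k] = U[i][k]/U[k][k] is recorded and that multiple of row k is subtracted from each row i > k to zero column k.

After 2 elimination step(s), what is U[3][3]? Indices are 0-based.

U[3][3] = 3

Step 1: pivot at (0,0) is 10.
  row1 ← row1 − (3)·row0  ⇒  L[1][0]=3, U row1=(0, 5, 0, 1)
  row2 ← row2 − (7)·row0  ⇒  L[2][0]=7, U row2=(0, 2, 7, 3)
  row3 ← row3 − (2)·row0  ⇒  L[3][0]=2, U row3=(0, 5, 5, 4)
Step 2: pivot at (1,1) is 5.
  row2 ← row2 − (7)·row1  ⇒  L[2][1]=7, U row2=(0, 0, 7, 7)
  row3 ← row3 − (1)·row1  ⇒  L[3][1]=1, U row3=(0, 0, 5, 3)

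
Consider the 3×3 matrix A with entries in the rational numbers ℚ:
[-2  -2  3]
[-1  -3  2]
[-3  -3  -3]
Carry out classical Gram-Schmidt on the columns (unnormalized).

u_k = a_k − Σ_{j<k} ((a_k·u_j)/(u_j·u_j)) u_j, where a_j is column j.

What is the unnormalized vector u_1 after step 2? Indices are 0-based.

u_1 = (2/7, -13/7, 3/7)

Step 1: u_0 = a_0 = (-2, -1, -3).
Step 2: u_1 = a_1 − (8/7)·u_0 = (2/7, -13/7, 3/7).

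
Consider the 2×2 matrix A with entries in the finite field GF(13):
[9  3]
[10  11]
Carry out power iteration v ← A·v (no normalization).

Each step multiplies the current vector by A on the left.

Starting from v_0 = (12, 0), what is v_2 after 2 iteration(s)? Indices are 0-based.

v_0 = (12, 0).
v_1 = A·v_0 = (4, 3).
v_2 = A·v_1 = (6, 8).

v_2 = (6, 8)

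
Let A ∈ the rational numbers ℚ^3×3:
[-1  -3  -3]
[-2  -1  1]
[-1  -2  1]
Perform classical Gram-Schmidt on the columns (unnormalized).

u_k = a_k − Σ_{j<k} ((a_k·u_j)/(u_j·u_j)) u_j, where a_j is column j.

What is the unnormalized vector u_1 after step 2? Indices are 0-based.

u_1 = (-11/6, 4/3, -5/6)

Step 1: u_0 = a_0 = (-1, -2, -1).
Step 2: u_1 = a_1 − (7/6)·u_0 = (-11/6, 4/3, -5/6).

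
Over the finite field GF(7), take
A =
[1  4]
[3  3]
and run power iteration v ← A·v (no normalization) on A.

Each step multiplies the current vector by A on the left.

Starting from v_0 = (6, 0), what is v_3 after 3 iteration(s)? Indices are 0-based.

v_0 = (6, 0).
v_1 = A·v_0 = (6, 4).
v_2 = A·v_1 = (1, 2).
v_3 = A·v_2 = (2, 2).

v_3 = (2, 2)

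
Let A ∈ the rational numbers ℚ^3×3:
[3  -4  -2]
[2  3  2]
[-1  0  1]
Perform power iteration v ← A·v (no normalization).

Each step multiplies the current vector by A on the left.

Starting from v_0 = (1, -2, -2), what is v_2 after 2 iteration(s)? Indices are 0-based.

v_0 = (1, -2, -2).
v_1 = A·v_0 = (15, -8, -3).
v_2 = A·v_1 = (83, 0, -18).

v_2 = (83, 0, -18)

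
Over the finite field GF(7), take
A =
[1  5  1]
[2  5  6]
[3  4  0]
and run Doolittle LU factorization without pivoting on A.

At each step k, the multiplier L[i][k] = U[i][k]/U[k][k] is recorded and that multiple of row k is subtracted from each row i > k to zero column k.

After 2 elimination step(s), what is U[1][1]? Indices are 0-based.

Step 1: pivot at (0,0) is 1.
  row1 ← row1 − (2)·row0  ⇒  L[1][0]=2, U row1=(0, 2, 4)
  row2 ← row2 − (3)·row0  ⇒  L[2][0]=3, U row2=(0, 3, 4)
Step 2: pivot at (1,1) is 2.
  row2 ← row2 − (5)·row1  ⇒  L[2][1]=5, U row2=(0, 0, 5)

U[1][1] = 2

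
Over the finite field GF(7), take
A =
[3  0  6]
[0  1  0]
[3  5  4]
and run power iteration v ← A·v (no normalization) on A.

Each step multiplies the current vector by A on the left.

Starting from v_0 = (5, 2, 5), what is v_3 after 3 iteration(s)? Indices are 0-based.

v_0 = (5, 2, 5).
v_1 = A·v_0 = (3, 2, 3).
v_2 = A·v_1 = (6, 2, 3).
v_3 = A·v_2 = (1, 2, 5).

v_3 = (1, 2, 5)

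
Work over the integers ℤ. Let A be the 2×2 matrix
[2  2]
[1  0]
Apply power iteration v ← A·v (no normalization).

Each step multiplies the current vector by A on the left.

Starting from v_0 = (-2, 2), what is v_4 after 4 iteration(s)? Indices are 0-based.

v_4 = (-24, -8)

v_0 = (-2, 2).
v_1 = A·v_0 = (0, -2).
v_2 = A·v_1 = (-4, 0).
v_3 = A·v_2 = (-8, -4).
v_4 = A·v_3 = (-24, -8).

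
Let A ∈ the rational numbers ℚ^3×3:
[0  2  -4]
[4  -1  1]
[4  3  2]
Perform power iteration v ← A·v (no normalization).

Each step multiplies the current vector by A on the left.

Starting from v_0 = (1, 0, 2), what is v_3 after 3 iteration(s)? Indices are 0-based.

v_3 = (-68, -48, -166)

v_0 = (1, 0, 2).
v_1 = A·v_0 = (-8, 6, 8).
v_2 = A·v_1 = (-20, -30, 2).
v_3 = A·v_2 = (-68, -48, -166).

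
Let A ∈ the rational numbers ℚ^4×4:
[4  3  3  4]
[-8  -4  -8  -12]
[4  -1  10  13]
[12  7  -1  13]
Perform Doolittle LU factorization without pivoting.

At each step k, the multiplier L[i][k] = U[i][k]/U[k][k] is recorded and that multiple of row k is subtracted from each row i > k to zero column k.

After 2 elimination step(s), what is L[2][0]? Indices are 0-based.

[col 0] pivot 4
  R1 -= -2*R0 → (0, 2, -2, -4)  (L[1][0] := -2)
  R2 -= 1*R0 → (0, -4, 7, 9)  (L[2][0] := 1)
  R3 -= 3*R0 → (0, -2, -10, 1)  (L[3][0] := 3)
[col 1] pivot 2
  R2 -= -2*R1 → (0, 0, 3, 1)  (L[2][1] := -2)
  R3 -= -1*R1 → (0, 0, -12, -3)  (L[3][1] := -1)

L[2][0] = 1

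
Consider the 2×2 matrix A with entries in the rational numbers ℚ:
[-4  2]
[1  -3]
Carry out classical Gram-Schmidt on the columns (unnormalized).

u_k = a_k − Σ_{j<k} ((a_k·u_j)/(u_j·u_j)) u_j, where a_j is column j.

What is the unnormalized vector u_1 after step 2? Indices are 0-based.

u_1 = (-10/17, -40/17)

Step 1: u_0 = a_0 = (-4, 1).
Step 2: u_1 = a_1 − (-11/17)·u_0 = (-10/17, -40/17).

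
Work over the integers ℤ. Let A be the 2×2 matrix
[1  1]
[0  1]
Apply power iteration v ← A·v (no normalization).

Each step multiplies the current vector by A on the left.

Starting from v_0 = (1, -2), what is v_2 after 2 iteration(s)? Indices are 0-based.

v_0 = (1, -2).
v_1 = A·v_0 = (-1, -2).
v_2 = A·v_1 = (-3, -2).

v_2 = (-3, -2)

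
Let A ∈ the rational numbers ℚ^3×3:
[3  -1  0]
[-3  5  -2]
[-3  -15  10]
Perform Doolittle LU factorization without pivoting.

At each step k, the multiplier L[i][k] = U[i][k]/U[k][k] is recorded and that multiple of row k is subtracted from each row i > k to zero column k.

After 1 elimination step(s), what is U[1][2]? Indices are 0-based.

[col 0] pivot 3
  R1 -= -1*R0 → (0, 4, -2)  (L[1][0] := -1)
  R2 -= -1*R0 → (0, -16, 10)  (L[2][0] := -1)

U[1][2] = -2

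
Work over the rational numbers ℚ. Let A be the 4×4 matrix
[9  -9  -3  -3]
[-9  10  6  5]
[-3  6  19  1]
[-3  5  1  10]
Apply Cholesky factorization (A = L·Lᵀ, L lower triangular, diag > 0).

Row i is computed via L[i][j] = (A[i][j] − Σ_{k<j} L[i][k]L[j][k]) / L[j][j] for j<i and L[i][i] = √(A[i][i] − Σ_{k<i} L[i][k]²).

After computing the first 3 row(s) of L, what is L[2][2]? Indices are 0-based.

Step 1: L[0][0] = √(9) = 3.
  L[1][0] = (-9) / L[0][0] = -3.
Step 2: L[1][1] = √(1) = 1.
  L[2][0] = (-3) / L[0][0] = -1.
  L[2][1] = (3) / L[1][1] = 3.
Step 3: L[2][2] = √(9) = 3.

L[2][2] = 3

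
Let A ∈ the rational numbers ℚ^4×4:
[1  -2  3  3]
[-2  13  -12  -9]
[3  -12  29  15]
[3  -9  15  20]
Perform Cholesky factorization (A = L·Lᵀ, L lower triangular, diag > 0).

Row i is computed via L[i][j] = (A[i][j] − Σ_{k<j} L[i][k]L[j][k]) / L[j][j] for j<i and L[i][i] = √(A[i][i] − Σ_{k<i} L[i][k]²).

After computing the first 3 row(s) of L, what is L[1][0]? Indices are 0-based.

Step 1: L[0][0] = √(1) = 1.
  L[1][0] = (-2) / L[0][0] = -2.
Step 2: L[1][1] = √(9) = 3.
  L[2][0] = (3) / L[0][0] = 3.
  L[2][1] = (-6) / L[1][1] = -2.
Step 3: L[2][2] = √(16) = 4.

L[1][0] = -2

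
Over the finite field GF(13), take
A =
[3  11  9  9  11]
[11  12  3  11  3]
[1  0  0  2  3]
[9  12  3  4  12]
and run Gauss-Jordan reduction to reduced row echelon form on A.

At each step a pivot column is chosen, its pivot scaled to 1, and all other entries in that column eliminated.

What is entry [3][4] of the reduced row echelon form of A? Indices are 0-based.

pivot(0,0)=3: scale R0 → (1, 8, 3, 3, 8)
  clear (1,0): R1 −= (11)R0 → (0, 2, 9, 4, 6)
  clear (2,0): R2 −= (1)R0 → (0, 5, 10, 12, 8)
  clear (3,0): R3 −= (9)R0 → (0, 5, 2, 3, 5)
pivot(1,1)=2: scale R1 → (0, 1, 11, 2, 3)
  clear (0,1): R0 −= (8)R1 → (1, 0, 6, 0, 10)
  clear (2,1): R2 −= (5)R1 → (0, 0, 7, 2, 6)
  clear (3,1): R3 −= (5)R1 → (0, 0, 12, 6, 3)
pivot(2,2)=7: scale R2 → (0, 0, 1, 4, 12)
  clear (0,2): R0 −= (6)R2 → (1, 0, 0, 2, 3)
  clear (1,2): R1 −= (11)R2 → (0, 1, 0, 10, 1)
  clear (3,2): R3 −= (12)R2 → (0, 0, 0, 10, 2)
pivot(3,3)=10: scale R3 → (0, 0, 0, 1, 8)
  clear (0,3): R0 −= (2)R3 → (1, 0, 0, 0, 0)
  clear (1,3): R1 −= (10)R3 → (0, 1, 0, 0, 12)
  clear (2,3): R2 −= (4)R3 → (0, 0, 1, 0, 6)

M[3][4] = 8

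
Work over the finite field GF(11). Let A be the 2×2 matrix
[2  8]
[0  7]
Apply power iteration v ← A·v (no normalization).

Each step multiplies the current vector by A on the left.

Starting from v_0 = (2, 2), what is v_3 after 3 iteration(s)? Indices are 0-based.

v_0 = (2, 2).
v_1 = A·v_0 = (9, 3).
v_2 = A·v_1 = (9, 10).
v_3 = A·v_2 = (10, 4).

v_3 = (10, 4)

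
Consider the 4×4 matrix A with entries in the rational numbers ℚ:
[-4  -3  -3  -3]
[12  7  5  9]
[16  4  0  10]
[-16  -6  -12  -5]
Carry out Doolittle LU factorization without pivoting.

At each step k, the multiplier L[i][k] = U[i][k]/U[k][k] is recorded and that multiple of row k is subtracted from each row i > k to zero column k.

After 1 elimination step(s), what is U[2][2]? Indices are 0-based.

U[2][2] = -12

k=0: U[0][0]=-4
  eliminate (1,0): mult=-3, new row 1: (0, -2, -4, 0); set L[1][0]=-3
  eliminate (2,0): mult=-4, new row 2: (0, -8, -12, -2); set L[2][0]=-4
  eliminate (3,0): mult=4, new row 3: (0, 6, 0, 7); set L[3][0]=4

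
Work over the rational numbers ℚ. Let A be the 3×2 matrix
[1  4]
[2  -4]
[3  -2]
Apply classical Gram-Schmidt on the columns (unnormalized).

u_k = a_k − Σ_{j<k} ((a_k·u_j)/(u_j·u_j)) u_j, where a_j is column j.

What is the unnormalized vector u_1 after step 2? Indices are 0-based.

u_1 = (33/7, -18/7, 1/7)

Step 1: u_0 = a_0 = (1, 2, 3).
Step 2: u_1 = a_1 − (-5/7)·u_0 = (33/7, -18/7, 1/7).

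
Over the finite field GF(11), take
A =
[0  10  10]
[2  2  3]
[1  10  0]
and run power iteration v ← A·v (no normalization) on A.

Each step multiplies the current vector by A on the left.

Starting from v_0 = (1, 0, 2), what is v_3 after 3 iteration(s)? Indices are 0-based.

v_0 = (1, 0, 2).
v_1 = A·v_0 = (9, 8, 1).
v_2 = A·v_1 = (2, 4, 1).
v_3 = A·v_2 = (6, 4, 9).

v_3 = (6, 4, 9)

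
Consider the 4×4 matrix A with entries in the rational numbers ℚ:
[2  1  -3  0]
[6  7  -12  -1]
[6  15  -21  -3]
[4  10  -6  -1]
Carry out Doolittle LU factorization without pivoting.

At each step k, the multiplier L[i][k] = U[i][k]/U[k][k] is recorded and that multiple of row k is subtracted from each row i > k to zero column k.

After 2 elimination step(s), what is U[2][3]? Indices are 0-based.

[col 0] pivot 2
  R1 -= 3*R0 → (0, 4, -3, -1)  (L[1][0] := 3)
  R2 -= 3*R0 → (0, 12, -12, -3)  (L[2][0] := 3)
  R3 -= 2*R0 → (0, 8, 0, -1)  (L[3][0] := 2)
[col 1] pivot 4
  R2 -= 3*R1 → (0, 0, -3, 0)  (L[2][1] := 3)
  R3 -= 2*R1 → (0, 0, 6, 1)  (L[3][1] := 2)

U[2][3] = 0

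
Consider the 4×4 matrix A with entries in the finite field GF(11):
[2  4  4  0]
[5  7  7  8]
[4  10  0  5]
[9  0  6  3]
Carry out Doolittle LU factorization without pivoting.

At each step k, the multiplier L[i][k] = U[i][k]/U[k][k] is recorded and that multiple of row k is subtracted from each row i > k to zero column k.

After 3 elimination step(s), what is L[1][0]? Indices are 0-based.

L[1][0] = 8

Step 1: pivot at (0,0) is 2.
  row1 ← row1 − (8)·row0  ⇒  L[1][0]=8, U row1=(0, 8, 8, 8)
  row2 ← row2 − (2)·row0  ⇒  L[2][0]=2, U row2=(0, 2, 3, 5)
  row3 ← row3 − (10)·row0  ⇒  L[3][0]=10, U row3=(0, 4, 10, 3)
Step 2: pivot at (1,1) is 8.
  row2 ← row2 − (3)·row1  ⇒  L[2][1]=3, U row2=(0, 0, 1, 3)
  row3 ← row3 − (6)·row1  ⇒  L[3][1]=6, U row3=(0, 0, 6, 10)
Step 3: pivot at (2,2) is 1.
  row3 ← row3 − (6)·row2  ⇒  L[3][2]=6, U row3=(0, 0, 0, 3)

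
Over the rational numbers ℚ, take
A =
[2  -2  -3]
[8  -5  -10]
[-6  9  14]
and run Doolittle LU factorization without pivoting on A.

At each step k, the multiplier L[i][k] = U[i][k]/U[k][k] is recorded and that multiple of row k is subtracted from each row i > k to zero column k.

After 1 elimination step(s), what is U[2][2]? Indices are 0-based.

[col 0] pivot 2
  R1 -= 4*R0 → (0, 3, 2)  (L[1][0] := 4)
  R2 -= -3*R0 → (0, 3, 5)  (L[2][0] := -3)

U[2][2] = 5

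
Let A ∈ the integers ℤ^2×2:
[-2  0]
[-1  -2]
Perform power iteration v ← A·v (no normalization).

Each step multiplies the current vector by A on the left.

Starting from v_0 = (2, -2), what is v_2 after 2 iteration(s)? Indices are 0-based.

v_0 = (2, -2).
v_1 = A·v_0 = (-4, 2).
v_2 = A·v_1 = (8, 0).

v_2 = (8, 0)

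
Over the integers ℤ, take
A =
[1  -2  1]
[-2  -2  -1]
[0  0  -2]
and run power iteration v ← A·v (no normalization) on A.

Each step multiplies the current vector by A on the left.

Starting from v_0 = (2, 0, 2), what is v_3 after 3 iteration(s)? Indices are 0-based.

v_3 = (4, -48, -16)

v_0 = (2, 0, 2).
v_1 = A·v_0 = (4, -6, -4).
v_2 = A·v_1 = (12, 8, 8).
v_3 = A·v_2 = (4, -48, -16).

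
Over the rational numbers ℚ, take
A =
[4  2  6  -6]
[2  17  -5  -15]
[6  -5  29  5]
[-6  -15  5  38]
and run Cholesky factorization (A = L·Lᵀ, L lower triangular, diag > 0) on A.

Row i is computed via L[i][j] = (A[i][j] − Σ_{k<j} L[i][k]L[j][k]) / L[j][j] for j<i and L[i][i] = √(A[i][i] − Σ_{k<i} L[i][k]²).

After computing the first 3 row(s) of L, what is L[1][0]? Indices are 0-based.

Step 1: L[0][0] = √(4) = 2.
  L[1][0] = (2) / L[0][0] = 1.
Step 2: L[1][1] = √(16) = 4.
  L[2][0] = (6) / L[0][0] = 3.
  L[2][1] = (-8) / L[1][1] = -2.
Step 3: L[2][2] = √(16) = 4.

L[1][0] = 1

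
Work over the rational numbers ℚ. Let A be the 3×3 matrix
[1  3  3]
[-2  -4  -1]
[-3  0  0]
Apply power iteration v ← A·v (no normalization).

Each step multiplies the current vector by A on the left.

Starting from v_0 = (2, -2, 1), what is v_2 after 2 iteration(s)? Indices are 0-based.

v_0 = (2, -2, 1).
v_1 = A·v_0 = (-1, 3, -6).
v_2 = A·v_1 = (-10, -4, 3).

v_2 = (-10, -4, 3)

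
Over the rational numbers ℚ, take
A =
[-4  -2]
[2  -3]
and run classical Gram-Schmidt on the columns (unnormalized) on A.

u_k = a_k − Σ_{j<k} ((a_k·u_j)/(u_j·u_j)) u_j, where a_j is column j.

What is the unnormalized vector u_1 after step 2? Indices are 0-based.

u_1 = (-8/5, -16/5)

Step 1: u_0 = a_0 = (-4, 2).
Step 2: u_1 = a_1 − (1/10)·u_0 = (-8/5, -16/5).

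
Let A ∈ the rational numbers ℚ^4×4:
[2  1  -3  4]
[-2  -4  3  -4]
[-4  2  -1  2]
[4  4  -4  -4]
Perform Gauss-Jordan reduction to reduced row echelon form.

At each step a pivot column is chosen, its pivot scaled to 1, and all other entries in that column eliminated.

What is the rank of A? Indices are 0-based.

step 1: normalize row 0 (÷2) = (1, 1/2, -3/2, 2)
  row 1: subtract -2×row0 = (0, -3, 0, 0)
  row 2: subtract -4×row0 = (0, 4, -7, 10)
  row 3: subtract 4×row0 = (0, 2, 2, -12)
step 2: normalize row 1 (÷-3) = (0, 1, 0, 0)
  row 0: subtract 1/2×row1 = (1, 0, -3/2, 2)
  row 2: subtract 4×row1 = (0, 0, -7, 10)
  row 3: subtract 2×row1 = (0, 0, 2, -12)
step 3: normalize row 2 (÷-7) = (0, 0, 1, -10/7)
  row 0: subtract -3/2×row2 = (1, 0, 0, -1/7)
  row 3: subtract 2×row2 = (0, 0, 0, -64/7)
step 4: normalize row 3 (÷-64/7) = (0, 0, 0, 1)
  row 0: subtract -1/7×row3 = (1, 0, 0, 0)
  row 2: subtract -10/7×row3 = (0, 0, 1, 0)

rank = 4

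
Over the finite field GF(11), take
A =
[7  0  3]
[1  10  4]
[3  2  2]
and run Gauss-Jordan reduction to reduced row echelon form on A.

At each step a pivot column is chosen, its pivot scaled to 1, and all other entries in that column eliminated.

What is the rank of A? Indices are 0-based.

step 1: normalize row 0 (÷7) = (1, 0, 2)
  row 1: subtract 1×row0 = (0, 10, 2)
  row 2: subtract 3×row0 = (0, 2, 7)
step 2: normalize row 1 (÷10) = (0, 1, 9)
  row 2: subtract 2×row1 = (0, 0, 0)
skip col 2 (zero from row 2)

rank = 2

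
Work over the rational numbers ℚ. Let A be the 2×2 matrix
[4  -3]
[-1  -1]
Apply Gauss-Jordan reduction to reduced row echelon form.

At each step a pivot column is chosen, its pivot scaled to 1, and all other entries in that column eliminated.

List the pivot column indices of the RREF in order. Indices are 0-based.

pivot columns: 0, 1

[1] R0 /= 4  ⇒  (1, -3/4)
     R1 -= -1·R0  ⇒  (0, -7/4)
[2] R1 /= -7/4  ⇒  (0, 1)
     R0 -= -3/4·R1  ⇒  (1, 0)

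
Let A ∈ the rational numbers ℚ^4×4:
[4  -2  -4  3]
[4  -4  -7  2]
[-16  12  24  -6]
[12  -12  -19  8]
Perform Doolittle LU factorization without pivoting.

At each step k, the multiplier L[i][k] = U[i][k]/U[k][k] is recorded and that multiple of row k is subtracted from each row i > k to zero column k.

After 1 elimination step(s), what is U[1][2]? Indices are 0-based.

U[1][2] = -3

k=0: U[0][0]=4
  eliminate (1,0): mult=1, new row 1: (0, -2, -3, -1); set L[1][0]=1
  eliminate (2,0): mult=-4, new row 2: (0, 4, 8, 6); set L[2][0]=-4
  eliminate (3,0): mult=3, new row 3: (0, -6, -7, -1); set L[3][0]=3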